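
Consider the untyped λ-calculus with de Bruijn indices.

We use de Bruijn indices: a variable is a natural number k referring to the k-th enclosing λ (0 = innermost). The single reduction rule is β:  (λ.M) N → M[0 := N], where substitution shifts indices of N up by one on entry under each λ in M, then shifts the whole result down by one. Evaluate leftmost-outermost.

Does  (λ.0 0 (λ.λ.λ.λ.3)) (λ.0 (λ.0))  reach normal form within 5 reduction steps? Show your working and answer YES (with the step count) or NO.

  start: (λ.0 0 (λ.λ.λ.λ.3)) (λ.0 (λ.0))
  →1  (λ.0 (λ.0)) (λ.0 (λ.0)) (λ.λ.λ.λ.3)
  →2  (λ.0 (λ.0)) (λ.0) (λ.λ.λ.λ.3)
  →3  (λ.0) (λ.0) (λ.λ.λ.λ.3)
  →4  (λ.0) (λ.λ.λ.λ.3)
  →5  λ.λ.λ.λ.3

Answer: YES — reaches normal form λ.λ.λ.λ.3 in 5 ≤ 5 steps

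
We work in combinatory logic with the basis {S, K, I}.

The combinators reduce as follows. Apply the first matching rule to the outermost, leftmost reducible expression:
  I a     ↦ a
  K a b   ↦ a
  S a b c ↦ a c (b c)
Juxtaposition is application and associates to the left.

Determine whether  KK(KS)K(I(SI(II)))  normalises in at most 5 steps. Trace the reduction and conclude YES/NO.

Answer: YES — reaches normal form K in 2 ≤ 5 steps

Derivation:
  start: KK(KS)K(I(SI(II)))
  [1] KK(I(SI(II)))
  [2] K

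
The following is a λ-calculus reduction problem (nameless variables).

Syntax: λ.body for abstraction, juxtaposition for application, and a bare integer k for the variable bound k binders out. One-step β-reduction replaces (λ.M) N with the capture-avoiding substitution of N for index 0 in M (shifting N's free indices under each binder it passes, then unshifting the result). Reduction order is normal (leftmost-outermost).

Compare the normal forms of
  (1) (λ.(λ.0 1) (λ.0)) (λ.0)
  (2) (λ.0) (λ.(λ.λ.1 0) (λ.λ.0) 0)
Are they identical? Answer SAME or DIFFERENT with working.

Term A:
  start: (λ.(λ.0 1) (λ.0)) (λ.0)
  [1] (λ.0 (λ.0)) (λ.0)
  [2] (λ.0) (λ.0)
  [3] λ.0

Term B:
  start: (λ.0) (λ.(λ.λ.1 0) (λ.λ.0) 0)
  [1] λ.(λ.λ.1 0) (λ.λ.0) 0
  [2] λ.(λ.(λ.λ.0) 0) 0
  [3] λ.(λ.λ.0) 0
  [4] λ.λ.0

Answer: DIFFERENT — A ⇓ λ.0, B ⇓ λ.λ.0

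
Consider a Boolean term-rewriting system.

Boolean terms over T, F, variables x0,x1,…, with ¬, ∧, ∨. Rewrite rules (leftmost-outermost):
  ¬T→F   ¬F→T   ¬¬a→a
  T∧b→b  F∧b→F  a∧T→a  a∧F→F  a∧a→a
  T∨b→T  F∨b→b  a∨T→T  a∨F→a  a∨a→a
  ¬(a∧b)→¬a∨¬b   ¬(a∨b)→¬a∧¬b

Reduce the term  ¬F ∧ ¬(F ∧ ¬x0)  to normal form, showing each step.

  start: ¬F ∧ ¬(F ∧ ¬x0)
  →1  T ∧ ¬(F ∧ ¬x0)
  →2  ¬(F ∧ ¬x0)
  →3  ¬F ∨ ¬¬x0
  →4  T ∨ ¬¬x0
  →5  T

Answer: normal form = T  (in 5 steps)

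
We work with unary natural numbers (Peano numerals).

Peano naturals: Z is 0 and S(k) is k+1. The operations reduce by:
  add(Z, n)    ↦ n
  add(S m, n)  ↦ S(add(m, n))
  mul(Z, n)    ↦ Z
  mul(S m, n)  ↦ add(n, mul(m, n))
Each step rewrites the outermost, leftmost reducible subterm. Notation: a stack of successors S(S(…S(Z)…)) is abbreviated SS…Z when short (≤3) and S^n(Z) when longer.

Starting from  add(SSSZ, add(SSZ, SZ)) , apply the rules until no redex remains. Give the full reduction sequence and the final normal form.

Answer: normal form = S^6(Z)  (in 7 steps)

Reduction:
  start: add(SSSZ, add(SSZ, SZ))
  step 1: S(add(SSZ, add(SSZ, SZ)))
  step 2: S(S(add(SZ, add(SSZ, SZ))))
  step 3: S(S(S(add(Z, add(SSZ, SZ)))))
  step 4: S(S(S(add(SSZ, SZ))))
  step 5: S(S(S(S(add(SZ, SZ)))))
  step 6: S(S(S(S(S(add(Z, SZ))))))
  step 7: S^6(Z)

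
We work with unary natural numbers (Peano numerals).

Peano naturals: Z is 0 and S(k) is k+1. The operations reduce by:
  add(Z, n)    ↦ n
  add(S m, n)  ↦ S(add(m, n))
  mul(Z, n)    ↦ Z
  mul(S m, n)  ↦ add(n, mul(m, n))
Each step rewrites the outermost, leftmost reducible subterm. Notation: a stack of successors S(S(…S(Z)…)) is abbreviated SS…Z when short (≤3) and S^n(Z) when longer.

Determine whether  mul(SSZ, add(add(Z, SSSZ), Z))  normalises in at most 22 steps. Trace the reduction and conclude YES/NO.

  start: mul(SSZ, add(add(Z, SSSZ), Z))
  [1] add(add(add(Z, SSSZ), Z), mul(SZ, add(add(Z, SSSZ), Z)))
  [2] add(add(SSSZ, Z), mul(SZ, add(add(Z, SSSZ), Z)))
  [3] add(S(add(SSZ, Z)), mul(SZ, add(add(Z, SSSZ), Z)))
  [4] S(add(add(SSZ, Z), mul(SZ, add(add(Z, SSSZ), Z))))
  [5] S(add(S(add(SZ, Z)), mul(SZ, add(add(Z, SSSZ), Z))))
  [6] S(S(add(add(SZ, Z), mul(SZ, add(add(Z, SSSZ), Z)))))
  [7] S(S(add(S(add(Z, Z)), mul(SZ, add(add(Z, SSSZ), Z)))))
  [8] S(S(S(add(add(Z, Z), mul(SZ, add(add(Z, SSSZ), Z))))))
  [9] S(S(S(add(Z, mul(SZ, add(add(Z, SSSZ), Z))))))
  [10] S(S(S(mul(SZ, add(add(Z, SSSZ), Z)))))
  [11] S(S(S(add(add(add(Z, SSSZ), Z), mul(Z, add(add(Z, SSSZ), Z))))))
  [12] S(S(S(add(add(SSSZ, Z), mul(Z, add(add(Z, SSSZ), Z))))))
  [13] S(S(S(add(S(add(SSZ, Z)), mul(Z, add(add(Z, SSSZ), Z))))))
  [14] S(S(S(S(add(add(SSZ, Z), mul(Z, add(add(Z, SSSZ), Z)))))))
  [15] S(S(S(S(add(S(add(SZ, Z)), mul(Z, add(add(Z, SSSZ), Z)))))))
  [16] S(S(S(S(S(add(add(SZ, Z), mul(Z, add(add(Z, SSSZ), Z))))))))
  [17] S(S(S(S(S(add(S(add(Z, Z)), mul(Z, add(add(Z, SSSZ), Z))))))))
  [18] S(S(S(S(S(S(add(add(Z, Z), mul(Z, add(add(Z, SSSZ), Z)))))))))
  [19] S(S(S(S(S(S(add(Z, mul(Z, add(add(Z, SSSZ), Z)))))))))
  [20] S(S(S(S(S(S(mul(Z, add(add(Z, SSSZ), Z))))))))
  [21] S^6(Z)

Answer: YES — reaches normal form S^6(Z) in 21 ≤ 22 steps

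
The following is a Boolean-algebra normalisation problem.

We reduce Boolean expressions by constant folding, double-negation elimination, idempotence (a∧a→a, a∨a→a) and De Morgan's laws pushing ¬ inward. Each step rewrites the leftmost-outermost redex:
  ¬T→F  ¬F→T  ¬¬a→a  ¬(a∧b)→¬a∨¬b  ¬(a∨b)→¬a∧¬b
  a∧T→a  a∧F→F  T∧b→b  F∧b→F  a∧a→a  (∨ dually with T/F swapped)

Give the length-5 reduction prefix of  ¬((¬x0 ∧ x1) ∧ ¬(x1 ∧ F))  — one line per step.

Answer: after 5 steps: (x0 ∨ ¬x1) ∨ F

Reduction:
  start: ¬((¬x0 ∧ x1) ∧ ¬(x1 ∧ F))
  step 1: ¬(¬x0 ∧ x1) ∨ ¬¬(x1 ∧ F)
  step 2: (¬¬x0 ∨ ¬x1) ∨ ¬¬(x1 ∧ F)
  step 3: (x0 ∨ ¬x1) ∨ ¬¬(x1 ∧ F)
  step 4: (x0 ∨ ¬x1) ∨ (x1 ∧ F)
  step 5: (x0 ∨ ¬x1) ∨ F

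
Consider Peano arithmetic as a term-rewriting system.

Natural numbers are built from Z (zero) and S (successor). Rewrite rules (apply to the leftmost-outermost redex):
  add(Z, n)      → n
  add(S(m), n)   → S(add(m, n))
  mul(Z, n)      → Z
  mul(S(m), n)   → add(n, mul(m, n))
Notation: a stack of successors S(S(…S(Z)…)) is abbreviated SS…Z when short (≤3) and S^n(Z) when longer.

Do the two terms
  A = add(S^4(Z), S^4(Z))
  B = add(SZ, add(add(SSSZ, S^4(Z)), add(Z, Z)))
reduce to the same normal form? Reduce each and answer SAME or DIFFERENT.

Answer: SAME — A ⇓ S^8(Z), B ⇓ S^8(Z)

Working:
Term A:
  start: add(S^4(Z), S^4(Z))
  →1  S(add(SSSZ, S^4(Z)))
  →2  S(S(add(SSZ, S^4(Z))))
  →3  S(S(S(add(SZ, S^4(Z)))))
  →4  S(S(S(S(add(Z, S^4(Z))))))
  →5  S^8(Z)

Term B:
  start: add(SZ, add(add(SSSZ, S^4(Z)), add(Z, Z)))
  →1  S(add(Z, add(add(SSSZ, S^4(Z)), add(Z, Z))))
  →2  S(add(add(SSSZ, S^4(Z)), add(Z, Z)))
  →3  S(add(S(add(SSZ, S^4(Z))), add(Z, Z)))
  →4  S(S(add(add(SSZ, S^4(Z)), add(Z, Z))))
  →5  S(S(add(S(add(SZ, S^4(Z))), add(Z, Z))))
  →6  S(S(S(add(add(SZ, S^4(Z)), add(Z, Z)))))
  →7  S(S(S(add(S(add(Z, S^4(Z))), add(Z, Z)))))
  →8  S(S(S(S(add(add(Z, S^4(Z)), add(Z, Z))))))
  →9  S(S(S(S(add(S^4(Z), add(Z, Z))))))
  →10  S(S(S(S(S(add(SSSZ, add(Z, Z)))))))
  →11  S(S(S(S(S(S(add(SSZ, add(Z, Z))))))))
  →12  S(S(S(S(S(S(S(add(SZ, add(Z, Z)))))))))
  →13  S(S(S(S(S(S(S(S(add(Z, add(Z, Z))))))))))
  →14  S(S(S(S(S(S(S(S(add(Z, Z)))))))))
  →15  S^8(Z)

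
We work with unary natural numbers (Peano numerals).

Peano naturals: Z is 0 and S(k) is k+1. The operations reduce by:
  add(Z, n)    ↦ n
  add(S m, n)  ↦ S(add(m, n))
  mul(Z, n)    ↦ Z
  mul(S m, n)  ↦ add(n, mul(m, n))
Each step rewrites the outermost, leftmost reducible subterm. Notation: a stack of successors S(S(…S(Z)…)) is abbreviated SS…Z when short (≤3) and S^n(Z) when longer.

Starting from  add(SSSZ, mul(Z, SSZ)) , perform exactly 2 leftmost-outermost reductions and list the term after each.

Answer: after 2 steps: S(S(add(SZ, mul(Z, SSZ))))

Working:
  start: add(SSSZ, mul(Z, SSZ))
  step 1: S(add(SSZ, mul(Z, SSZ)))
  step 2: S(S(add(SZ, mul(Z, SSZ))))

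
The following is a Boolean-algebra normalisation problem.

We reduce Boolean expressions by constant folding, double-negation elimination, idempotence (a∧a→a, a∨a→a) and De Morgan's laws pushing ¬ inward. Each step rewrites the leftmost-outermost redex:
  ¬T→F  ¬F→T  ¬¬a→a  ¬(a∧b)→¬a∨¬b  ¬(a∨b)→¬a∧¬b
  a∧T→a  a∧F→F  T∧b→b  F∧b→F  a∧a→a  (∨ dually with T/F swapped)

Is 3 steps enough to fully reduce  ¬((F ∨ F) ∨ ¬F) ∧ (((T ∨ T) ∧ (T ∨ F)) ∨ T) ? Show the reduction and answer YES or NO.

Answer: NO — after 3 steps the term is (¬F ∧ ¬¬F) ∧ (((T ∨ T) ∧ (T ∨ F)) ∨ T), not yet normal

Reduction:
  start: ¬((F ∨ F) ∨ ¬F) ∧ (((T ∨ T) ∧ (T ∨ F)) ∨ T)
  step 1: (¬(F ∨ F) ∧ ¬¬F) ∧ (((T ∨ T) ∧ (T ∨ F)) ∨ T)
  step 2: ((¬F ∧ ¬F) ∧ ¬¬F) ∧ (((T ∨ T) ∧ (T ∨ F)) ∨ T)
  step 3: (¬F ∧ ¬¬F) ∧ (((T ∨ T) ∧ (T ∨ F)) ∨ T)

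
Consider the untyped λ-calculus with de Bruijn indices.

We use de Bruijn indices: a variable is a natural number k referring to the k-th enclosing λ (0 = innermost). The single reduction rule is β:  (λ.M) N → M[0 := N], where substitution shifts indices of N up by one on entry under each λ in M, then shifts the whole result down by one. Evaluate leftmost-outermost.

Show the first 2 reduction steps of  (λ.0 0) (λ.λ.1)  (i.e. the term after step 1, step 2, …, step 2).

  start: (λ.0 0) (λ.λ.1)
  step 1: (λ.λ.1) (λ.λ.1)
  step 2: λ.λ.λ.1

Answer: after 2 steps: λ.λ.λ.1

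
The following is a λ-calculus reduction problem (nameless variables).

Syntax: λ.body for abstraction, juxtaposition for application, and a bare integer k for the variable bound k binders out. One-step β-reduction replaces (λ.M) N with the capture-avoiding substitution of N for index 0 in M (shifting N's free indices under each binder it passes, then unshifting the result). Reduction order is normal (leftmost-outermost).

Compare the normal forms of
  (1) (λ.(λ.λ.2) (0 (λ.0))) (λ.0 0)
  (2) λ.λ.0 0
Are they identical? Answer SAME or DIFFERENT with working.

Term A:
  start: (λ.(λ.λ.2) (0 (λ.0))) (λ.0 0)
  step 1: (λ.λ.λ.0 0) ((λ.0 0) (λ.0))
  step 2: λ.λ.0 0

Term B:
  start: λ.λ.0 0

Answer: SAME — A ⇓ λ.λ.0 0, B ⇓ λ.λ.0 0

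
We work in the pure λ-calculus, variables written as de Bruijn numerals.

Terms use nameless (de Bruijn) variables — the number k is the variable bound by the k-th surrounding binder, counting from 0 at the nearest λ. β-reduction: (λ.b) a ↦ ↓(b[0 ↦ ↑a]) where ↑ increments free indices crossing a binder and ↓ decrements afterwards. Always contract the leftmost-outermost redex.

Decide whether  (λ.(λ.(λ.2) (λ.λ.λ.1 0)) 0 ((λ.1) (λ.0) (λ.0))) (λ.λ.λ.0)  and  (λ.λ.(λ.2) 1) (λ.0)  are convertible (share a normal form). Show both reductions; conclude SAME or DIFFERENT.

Answer: SAME — A ⇓ λ.λ.0, B ⇓ λ.λ.0

Working:
Term A:
  start: (λ.(λ.(λ.2) (λ.λ.λ.1 0)) 0 ((λ.1) (λ.0) (λ.0))) (λ.λ.λ.0)
  →1  (λ.(λ.λ.λ.λ.0) (λ.λ.λ.1 0)) (λ.λ.λ.0) ((λ.λ.λ.λ.0) (λ.0) (λ.0))
  →2  (λ.λ.λ.λ.0) (λ.λ.λ.1 0) ((λ.λ.λ.λ.0) (λ.0) (λ.0))
  →3  (λ.λ.λ.0) ((λ.λ.λ.λ.0) (λ.0) (λ.0))
  →4  λ.λ.0

Term B:
  start: (λ.λ.(λ.2) 1) (λ.0)
  →1  λ.(λ.λ.0) (λ.0)
  →2  λ.λ.0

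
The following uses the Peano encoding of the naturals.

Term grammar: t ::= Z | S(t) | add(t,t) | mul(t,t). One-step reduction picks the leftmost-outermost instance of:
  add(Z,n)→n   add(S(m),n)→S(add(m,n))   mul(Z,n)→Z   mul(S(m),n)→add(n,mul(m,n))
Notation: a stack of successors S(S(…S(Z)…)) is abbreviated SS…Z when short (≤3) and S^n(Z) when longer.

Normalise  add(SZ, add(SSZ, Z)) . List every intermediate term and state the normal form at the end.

Answer: normal form = SSSZ  (in 5 steps)

Derivation:
  start: add(SZ, add(SSZ, Z))
  [1] S(add(Z, add(SSZ, Z)))
  [2] S(add(SSZ, Z))
  [3] S(S(add(SZ, Z)))
  [4] S(S(S(add(Z, Z))))
  [5] SSSZ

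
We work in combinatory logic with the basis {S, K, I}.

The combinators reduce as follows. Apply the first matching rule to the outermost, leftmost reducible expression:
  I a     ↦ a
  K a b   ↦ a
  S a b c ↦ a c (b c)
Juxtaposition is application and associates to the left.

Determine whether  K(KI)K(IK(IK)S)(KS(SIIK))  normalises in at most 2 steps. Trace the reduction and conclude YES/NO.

  start: K(KI)K(IK(IK)S)(KS(SIIK))
  →1  KI(IK(IK)S)(KS(SIIK))
  →2  I(KS(SIIK))

Answer: NO — after 2 steps the term is I(KS(SIIK)), not yet normal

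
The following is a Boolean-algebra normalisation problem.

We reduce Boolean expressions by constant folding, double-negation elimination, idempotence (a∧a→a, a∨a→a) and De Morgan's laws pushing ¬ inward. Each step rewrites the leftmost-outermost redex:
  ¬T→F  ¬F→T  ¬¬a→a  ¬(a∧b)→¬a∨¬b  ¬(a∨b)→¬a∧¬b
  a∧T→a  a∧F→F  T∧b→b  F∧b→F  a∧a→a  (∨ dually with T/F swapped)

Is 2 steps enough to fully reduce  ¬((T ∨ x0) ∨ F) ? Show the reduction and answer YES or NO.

  start: ¬((T ∨ x0) ∨ F)
  [1] ¬(T ∨ x0) ∧ ¬F
  [2] (¬T ∧ ¬x0) ∧ ¬F

Answer: NO — after 2 steps the term is (¬T ∧ ¬x0) ∧ ¬F, not yet normal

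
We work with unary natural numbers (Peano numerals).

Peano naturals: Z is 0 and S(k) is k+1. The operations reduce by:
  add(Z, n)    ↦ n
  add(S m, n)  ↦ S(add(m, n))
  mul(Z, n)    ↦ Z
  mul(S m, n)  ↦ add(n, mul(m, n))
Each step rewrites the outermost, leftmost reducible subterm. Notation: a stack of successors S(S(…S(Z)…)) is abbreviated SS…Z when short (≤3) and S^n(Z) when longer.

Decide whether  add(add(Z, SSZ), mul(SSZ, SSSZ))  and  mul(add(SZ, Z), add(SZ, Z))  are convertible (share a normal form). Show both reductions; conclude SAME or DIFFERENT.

Term A:
  start: add(add(Z, SSZ), mul(SSZ, SSSZ))
  step 1: add(SSZ, mul(SSZ, SSSZ))
  step 2: S(add(SZ, mul(SSZ, SSSZ)))
  step 3: S(S(add(Z, mul(SSZ, SSSZ))))
  step 4: S(S(mul(SSZ, SSSZ)))
  step 5: S(S(add(SSSZ, mul(SZ, SSSZ))))
  step 6: S(S(S(add(SSZ, mul(SZ, SSSZ)))))
  step 7: S(S(S(S(add(SZ, mul(SZ, SSSZ))))))
  step 8: S(S(S(S(S(add(Z, mul(SZ, SSSZ)))))))
  step 9: S(S(S(S(S(mul(SZ, SSSZ))))))
  step 10: S(S(S(S(S(add(SSSZ, mul(Z, SSSZ)))))))
  step 11: S(S(S(S(S(S(add(SSZ, mul(Z, SSSZ))))))))
  step 12: S(S(S(S(S(S(S(add(SZ, mul(Z, SSSZ)))))))))
  step 13: S(S(S(S(S(S(S(S(add(Z, mul(Z, SSSZ))))))))))
  step 14: S(S(S(S(S(S(S(S(mul(Z, SSSZ)))))))))
  step 15: S^8(Z)

Term B:
  start: mul(add(SZ, Z), add(SZ, Z))
  step 1: mul(S(add(Z, Z)), add(SZ, Z))
  step 2: add(add(SZ, Z), mul(add(Z, Z), add(SZ, Z)))
  step 3: add(S(add(Z, Z)), mul(add(Z, Z), add(SZ, Z)))
  step 4: S(add(add(Z, Z), mul(add(Z, Z), add(SZ, Z))))
  step 5: S(add(Z, mul(add(Z, Z), add(SZ, Z))))
  step 6: S(mul(add(Z, Z), add(SZ, Z)))
  step 7: S(mul(Z, add(SZ, Z)))
  step 8: SZ

Answer: DIFFERENT — A ⇓ S^8(Z), B ⇓ SZ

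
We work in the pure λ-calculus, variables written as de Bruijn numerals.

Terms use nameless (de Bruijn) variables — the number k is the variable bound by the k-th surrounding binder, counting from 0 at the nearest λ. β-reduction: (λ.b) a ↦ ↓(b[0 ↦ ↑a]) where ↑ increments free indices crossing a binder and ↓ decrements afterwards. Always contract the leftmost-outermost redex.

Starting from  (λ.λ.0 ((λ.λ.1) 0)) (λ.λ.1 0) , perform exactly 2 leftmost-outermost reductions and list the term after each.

Answer: after 2 steps: λ.0 (λ.1)

Working:
  start: (λ.λ.0 ((λ.λ.1) 0)) (λ.λ.1 0)
  step 1: λ.0 ((λ.λ.1) 0)
  step 2: λ.0 (λ.1)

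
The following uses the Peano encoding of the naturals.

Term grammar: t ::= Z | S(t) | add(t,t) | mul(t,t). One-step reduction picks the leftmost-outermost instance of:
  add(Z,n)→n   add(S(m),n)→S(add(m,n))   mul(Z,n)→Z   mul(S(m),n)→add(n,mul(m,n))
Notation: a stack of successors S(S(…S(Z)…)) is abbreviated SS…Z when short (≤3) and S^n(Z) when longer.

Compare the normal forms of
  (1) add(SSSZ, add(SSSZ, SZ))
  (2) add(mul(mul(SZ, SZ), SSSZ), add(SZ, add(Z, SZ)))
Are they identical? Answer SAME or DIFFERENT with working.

Answer: DIFFERENT — A ⇓ S^7(Z), B ⇓ S^5(Z)

Derivation:
Term A:
  start: add(SSSZ, add(SSSZ, SZ))
  →1  S(add(SSZ, add(SSSZ, SZ)))
  →2  S(S(add(SZ, add(SSSZ, SZ))))
  →3  S(S(S(add(Z, add(SSSZ, SZ)))))
  →4  S(S(S(add(SSSZ, SZ))))
  →5  S(S(S(S(add(SSZ, SZ)))))
  →6  S(S(S(S(S(add(SZ, SZ))))))
  →7  S(S(S(S(S(S(add(Z, SZ)))))))
  →8  S^7(Z)

Term B:
  start: add(mul(mul(SZ, SZ), SSSZ), add(SZ, add(Z, SZ)))
  →1  add(mul(add(SZ, mul(Z, SZ)), SSSZ), add(SZ, add(Z, SZ)))
  →2  add(mul(S(add(Z, mul(Z, SZ))), SSSZ), add(SZ, add(Z, SZ)))
  →3  add(add(SSSZ, mul(add(Z, mul(Z, SZ)), SSSZ)), add(SZ, add(Z, SZ)))
  →4  add(S(add(SSZ, mul(add(Z, mul(Z, SZ)), SSSZ))), add(SZ, add(Z, SZ)))
  →5  S(add(add(SSZ, mul(add(Z, mul(Z, SZ)), SSSZ)), add(SZ, add(Z, SZ))))
  →6  S(add(S(add(SZ, mul(add(Z, mul(Z, SZ)), SSSZ))), add(SZ, add(Z, SZ))))
  →7  S(S(add(add(SZ, mul(add(Z, mul(Z, SZ)), SSSZ)), add(SZ, add(Z, SZ)))))
  →8  S(S(add(S(add(Z, mul(add(Z, mul(Z, SZ)), SSSZ))), add(SZ, add(Z, SZ)))))
  →9  S(S(S(add(add(Z, mul(add(Z, mul(Z, SZ)), SSSZ)), add(SZ, add(Z, SZ))))))
  →10  S(S(S(add(mul(add(Z, mul(Z, SZ)), SSSZ), add(SZ, add(Z, SZ))))))
  →11  S(S(S(add(mul(mul(Z, SZ), SSSZ), add(SZ, add(Z, SZ))))))
  →12  S(S(S(add(mul(Z, SSSZ), add(SZ, add(Z, SZ))))))
  →13  S(S(S(add(Z, add(SZ, add(Z, SZ))))))
  →14  S(S(S(add(SZ, add(Z, SZ)))))
  →15  S(S(S(S(add(Z, add(Z, SZ))))))
  →16  S(S(S(S(add(Z, SZ)))))
  →17  S^5(Z)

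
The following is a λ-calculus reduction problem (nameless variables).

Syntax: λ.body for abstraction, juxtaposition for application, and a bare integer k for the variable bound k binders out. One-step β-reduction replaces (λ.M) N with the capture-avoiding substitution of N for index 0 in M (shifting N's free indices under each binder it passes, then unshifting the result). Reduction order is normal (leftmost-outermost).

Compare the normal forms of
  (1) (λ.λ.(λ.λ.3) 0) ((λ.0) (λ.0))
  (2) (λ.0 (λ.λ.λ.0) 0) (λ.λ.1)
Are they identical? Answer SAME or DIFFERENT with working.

Answer: SAME — A ⇓ λ.λ.λ.0, B ⇓ λ.λ.λ.0

Reduction:
Term A:
  start: (λ.λ.(λ.λ.3) 0) ((λ.0) (λ.0))
  [1] λ.(λ.λ.(λ.0) (λ.0)) 0
  [2] λ.λ.(λ.0) (λ.0)
  [3] λ.λ.λ.0

Term B:
  start: (λ.0 (λ.λ.λ.0) 0) (λ.λ.1)
  [1] (λ.λ.1) (λ.λ.λ.0) (λ.λ.1)
  [2] (λ.λ.λ.λ.0) (λ.λ.1)
  [3] λ.λ.λ.0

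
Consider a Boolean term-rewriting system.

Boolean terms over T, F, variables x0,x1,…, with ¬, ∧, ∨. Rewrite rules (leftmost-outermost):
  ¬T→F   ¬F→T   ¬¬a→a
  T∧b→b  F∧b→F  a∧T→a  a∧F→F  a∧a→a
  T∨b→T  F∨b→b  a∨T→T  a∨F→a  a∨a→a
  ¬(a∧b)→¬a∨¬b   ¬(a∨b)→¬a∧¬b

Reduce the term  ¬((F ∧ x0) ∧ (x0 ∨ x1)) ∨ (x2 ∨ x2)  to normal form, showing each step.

Answer: normal form = T  (in 6 steps)

Reduction:
  start: ¬((F ∧ x0) ∧ (x0 ∨ x1)) ∨ (x2 ∨ x2)
  step 1: (¬(F ∧ x0) ∨ ¬(x0 ∨ x1)) ∨ (x2 ∨ x2)
  step 2: ((¬F ∨ ¬x0) ∨ ¬(x0 ∨ x1)) ∨ (x2 ∨ x2)
  step 3: ((T ∨ ¬x0) ∨ ¬(x0 ∨ x1)) ∨ (x2 ∨ x2)
  step 4: (T ∨ ¬(x0 ∨ x1)) ∨ (x2 ∨ x2)
  step 5: T ∨ (x2 ∨ x2)
  step 6: T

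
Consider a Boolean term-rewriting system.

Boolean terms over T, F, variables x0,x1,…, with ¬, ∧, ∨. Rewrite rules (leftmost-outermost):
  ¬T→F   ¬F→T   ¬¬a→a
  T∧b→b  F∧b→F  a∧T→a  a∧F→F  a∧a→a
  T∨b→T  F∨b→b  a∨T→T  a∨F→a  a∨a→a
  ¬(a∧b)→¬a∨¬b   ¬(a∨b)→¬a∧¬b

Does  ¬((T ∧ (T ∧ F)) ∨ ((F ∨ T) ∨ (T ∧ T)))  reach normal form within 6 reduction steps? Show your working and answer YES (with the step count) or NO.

Answer: NO — after 6 steps the term is (F ∨ ¬F) ∧ ¬((F ∨ T) ∨ (T ∧ T)), not yet normal

Reduction:
  start: ¬((T ∧ (T ∧ F)) ∨ ((F ∨ T) ∨ (T ∧ T)))
  [1] ¬(T ∧ (T ∧ F)) ∧ ¬((F ∨ T) ∨ (T ∧ T))
  [2] (¬T ∨ ¬(T ∧ F)) ∧ ¬((F ∨ T) ∨ (T ∧ T))
  [3] (F ∨ ¬(T ∧ F)) ∧ ¬((F ∨ T) ∨ (T ∧ T))
  [4] ¬(T ∧ F) ∧ ¬((F ∨ T) ∨ (T ∧ T))
  [5] (¬T ∨ ¬F) ∧ ¬((F ∨ T) ∨ (T ∧ T))
  [6] (F ∨ ¬F) ∧ ¬((F ∨ T) ∨ (T ∧ T))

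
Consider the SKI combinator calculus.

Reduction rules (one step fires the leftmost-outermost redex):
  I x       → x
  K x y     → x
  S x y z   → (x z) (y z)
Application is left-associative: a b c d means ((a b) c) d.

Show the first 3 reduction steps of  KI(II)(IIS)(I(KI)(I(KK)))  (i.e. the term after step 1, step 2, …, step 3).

  start: KI(II)(IIS)(I(KI)(I(KK)))
  [1] I(IIS)(I(KI)(I(KK)))
  [2] IIS(I(KI)(I(KK)))
  [3] IS(I(KI)(I(KK)))

Answer: after 3 steps: IS(I(KI)(I(KK)))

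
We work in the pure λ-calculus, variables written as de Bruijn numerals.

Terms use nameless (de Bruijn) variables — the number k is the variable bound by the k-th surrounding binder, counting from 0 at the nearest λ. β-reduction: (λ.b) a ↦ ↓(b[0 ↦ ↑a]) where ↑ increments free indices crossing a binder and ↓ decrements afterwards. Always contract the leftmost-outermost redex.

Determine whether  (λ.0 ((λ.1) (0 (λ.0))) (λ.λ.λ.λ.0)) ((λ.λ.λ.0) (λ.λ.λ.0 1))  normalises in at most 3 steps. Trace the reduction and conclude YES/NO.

Answer: NO — after 3 steps the term is (λ.0) (λ.λ.λ.λ.0), not yet normal

Working:
  start: (λ.0 ((λ.1) (0 (λ.0))) (λ.λ.λ.λ.0)) ((λ.λ.λ.0) (λ.λ.λ.0 1))
  →1  (λ.λ.λ.0) (λ.λ.λ.0 1) ((λ.(λ.λ.λ.0) (λ.λ.λ.0 1)) ((λ.λ.λ.0) (λ.λ.λ.0 1) (λ.0))) (λ.λ.λ.λ.0)
  →2  (λ.λ.0) ((λ.(λ.λ.λ.0) (λ.λ.λ.0 1)) ((λ.λ.λ.0) (λ.λ.λ.0 1) (λ.0))) (λ.λ.λ.λ.0)
  →3  (λ.0) (λ.λ.λ.λ.0)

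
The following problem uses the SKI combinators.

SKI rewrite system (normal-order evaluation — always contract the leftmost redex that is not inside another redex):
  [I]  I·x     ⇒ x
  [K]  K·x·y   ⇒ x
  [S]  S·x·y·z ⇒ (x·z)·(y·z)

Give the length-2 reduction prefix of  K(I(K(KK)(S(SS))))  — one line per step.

  start: K(I(K(KK)(S(SS))))
  →1  K(K(KK)(S(SS)))
  →2  K(KK)

Answer: after 2 steps: K(KK)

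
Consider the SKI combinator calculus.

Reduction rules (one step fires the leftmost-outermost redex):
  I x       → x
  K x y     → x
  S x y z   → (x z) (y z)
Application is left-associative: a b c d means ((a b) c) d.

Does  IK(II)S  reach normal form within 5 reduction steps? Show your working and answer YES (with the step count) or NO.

  start: IK(II)S
  →1  K(II)S
  →2  II
  →3  I

Answer: YES — reaches normal form I in 3 ≤ 5 steps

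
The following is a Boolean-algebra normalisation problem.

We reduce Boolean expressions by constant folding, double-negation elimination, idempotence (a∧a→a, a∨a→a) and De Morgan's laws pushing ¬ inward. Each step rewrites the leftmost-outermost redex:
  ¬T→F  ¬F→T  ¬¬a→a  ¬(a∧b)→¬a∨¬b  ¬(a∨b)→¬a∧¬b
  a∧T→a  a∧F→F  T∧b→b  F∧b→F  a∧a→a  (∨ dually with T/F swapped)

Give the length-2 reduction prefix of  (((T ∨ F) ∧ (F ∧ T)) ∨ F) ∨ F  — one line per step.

  start: (((T ∨ F) ∧ (F ∧ T)) ∨ F) ∨ F
  [1] ((T ∨ F) ∧ (F ∧ T)) ∨ F
  [2] (T ∨ F) ∧ (F ∧ T)

Answer: after 2 steps: (T ∨ F) ∧ (F ∧ T)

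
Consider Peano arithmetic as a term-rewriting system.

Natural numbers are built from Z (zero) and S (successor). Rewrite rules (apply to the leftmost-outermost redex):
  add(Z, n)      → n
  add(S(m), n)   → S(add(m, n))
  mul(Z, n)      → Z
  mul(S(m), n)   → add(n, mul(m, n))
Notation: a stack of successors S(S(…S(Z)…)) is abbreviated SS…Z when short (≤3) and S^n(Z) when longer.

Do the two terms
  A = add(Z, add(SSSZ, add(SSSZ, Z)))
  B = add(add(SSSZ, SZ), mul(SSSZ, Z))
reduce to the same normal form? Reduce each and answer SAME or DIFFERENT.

Answer: DIFFERENT — A ⇓ S^6(Z), B ⇓ S^4(Z)

Reduction:
Term A:
  start: add(Z, add(SSSZ, add(SSSZ, Z)))
  [1] add(SSSZ, add(SSSZ, Z))
  [2] S(add(SSZ, add(SSSZ, Z)))
  [3] S(S(add(SZ, add(SSSZ, Z))))
  [4] S(S(S(add(Z, add(SSSZ, Z)))))
  [5] S(S(S(add(SSSZ, Z))))
  [6] S(S(S(S(add(SSZ, Z)))))
  [7] S(S(S(S(S(add(SZ, Z))))))
  [8] S(S(S(S(S(S(add(Z, Z)))))))
  [9] S^6(Z)

Term B:
  start: add(add(SSSZ, SZ), mul(SSSZ, Z))
  [1] add(S(add(SSZ, SZ)), mul(SSSZ, Z))
  [2] S(add(add(SSZ, SZ), mul(SSSZ, Z)))
  [3] S(add(S(add(SZ, SZ)), mul(SSSZ, Z)))
  [4] S(S(add(add(SZ, SZ), mul(SSSZ, Z))))
  [5] S(S(add(S(add(Z, SZ)), mul(SSSZ, Z))))
  [6] S(S(S(add(add(Z, SZ), mul(SSSZ, Z)))))
  [7] S(S(S(add(SZ, mul(SSSZ, Z)))))
  [8] S(S(S(S(add(Z, mul(SSSZ, Z))))))
  [9] S(S(S(S(mul(SSSZ, Z)))))
  [10] S(S(S(S(add(Z, mul(SSZ, Z))))))
  [11] S(S(S(S(mul(SSZ, Z)))))
  [12] S(S(S(S(add(Z, mul(SZ, Z))))))
  [13] S(S(S(S(mul(SZ, Z)))))
  [14] S(S(S(S(add(Z, mul(Z, Z))))))
  [15] S(S(S(S(mul(Z, Z)))))
  [16] S^4(Z)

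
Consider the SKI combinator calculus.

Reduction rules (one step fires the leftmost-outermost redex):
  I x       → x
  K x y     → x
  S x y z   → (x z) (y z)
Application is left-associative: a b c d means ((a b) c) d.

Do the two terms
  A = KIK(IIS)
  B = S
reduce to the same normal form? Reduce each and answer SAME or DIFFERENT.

Term A:
  start: KIK(IIS)
  [1] I(IIS)
  [2] IIS
  [3] IS
  [4] S

Term B:
  start: S

Answer: SAME — A ⇓ S, B ⇓ S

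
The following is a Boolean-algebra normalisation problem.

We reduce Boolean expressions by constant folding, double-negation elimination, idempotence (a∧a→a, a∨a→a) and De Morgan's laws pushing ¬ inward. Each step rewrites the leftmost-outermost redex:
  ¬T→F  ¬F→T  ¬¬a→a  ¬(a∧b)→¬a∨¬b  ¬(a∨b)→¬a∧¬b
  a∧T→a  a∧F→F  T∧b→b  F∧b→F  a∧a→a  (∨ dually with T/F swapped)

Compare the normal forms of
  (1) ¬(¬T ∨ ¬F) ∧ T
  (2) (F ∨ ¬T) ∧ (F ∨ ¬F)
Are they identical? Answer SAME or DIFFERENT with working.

Term A:
  start: ¬(¬T ∨ ¬F) ∧ T
  →1  ¬(¬T ∨ ¬F)
  →2  ¬¬T ∧ ¬¬F
  →3  T ∧ ¬¬F
  →4  ¬¬F
  →5  F

Term B:
  start: (F ∨ ¬T) ∧ (F ∨ ¬F)
  →1  ¬T ∧ (F ∨ ¬F)
  →2  F ∧ (F ∨ ¬F)
  →3  F

Answer: SAME — A ⇓ F, B ⇓ F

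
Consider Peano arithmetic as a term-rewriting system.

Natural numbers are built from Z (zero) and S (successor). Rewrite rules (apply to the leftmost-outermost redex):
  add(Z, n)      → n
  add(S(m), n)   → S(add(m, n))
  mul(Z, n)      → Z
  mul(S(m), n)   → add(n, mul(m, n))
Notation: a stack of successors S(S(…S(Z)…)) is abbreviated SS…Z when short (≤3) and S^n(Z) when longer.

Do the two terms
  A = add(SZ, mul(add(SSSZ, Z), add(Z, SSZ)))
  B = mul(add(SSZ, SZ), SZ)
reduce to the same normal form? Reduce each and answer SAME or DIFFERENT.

Answer: DIFFERENT — A ⇓ S^7(Z), B ⇓ SSSZ

Working:
Term A:
  start: add(SZ, mul(add(SSSZ, Z), add(Z, SSZ)))
  →1  S(add(Z, mul(add(SSSZ, Z), add(Z, SSZ))))
  →2  S(mul(add(SSSZ, Z), add(Z, SSZ)))
  →3  S(mul(S(add(SSZ, Z)), add(Z, SSZ)))
  →4  S(add(add(Z, SSZ), mul(add(SSZ, Z), add(Z, SSZ))))
  →5  S(add(SSZ, mul(add(SSZ, Z), add(Z, SSZ))))
  →6  S(S(add(SZ, mul(add(SSZ, Z), add(Z, SSZ)))))
  →7  S(S(S(add(Z, mul(add(SSZ, Z), add(Z, SSZ))))))
  →8  S(S(S(mul(add(SSZ, Z), add(Z, SSZ)))))
  →9  S(S(S(mul(S(add(SZ, Z)), add(Z, SSZ)))))
  →10  S(S(S(add(add(Z, SSZ), mul(add(SZ, Z), add(Z, SSZ))))))
  →11  S(S(S(add(SSZ, mul(add(SZ, Z), add(Z, SSZ))))))
  →12  S(S(S(S(add(SZ, mul(add(SZ, Z), add(Z, SSZ)))))))
  →13  S(S(S(S(S(add(Z, mul(add(SZ, Z), add(Z, SSZ))))))))
  →14  S(S(S(S(S(mul(add(SZ, Z), add(Z, SSZ)))))))
  →15  S(S(S(S(S(mul(S(add(Z, Z)), add(Z, SSZ)))))))
  →16  S(S(S(S(S(add(add(Z, SSZ), mul(add(Z, Z), add(Z, SSZ))))))))
  →17  S(S(S(S(S(add(SSZ, mul(add(Z, Z), add(Z, SSZ))))))))
  →18  S(S(S(S(S(S(add(SZ, mul(add(Z, Z), add(Z, SSZ)))))))))
  →19  S(S(S(S(S(S(S(add(Z, mul(add(Z, Z), add(Z, SSZ))))))))))
  →20  S(S(S(S(S(S(S(mul(add(Z, Z), add(Z, SSZ)))))))))
  →21  S(S(S(S(S(S(S(mul(Z, add(Z, SSZ)))))))))
  →22  S^7(Z)

Term B:
  start: mul(add(SSZ, SZ), SZ)
  →1  mul(S(add(SZ, SZ)), SZ)
  →2  add(SZ, mul(add(SZ, SZ), SZ))
  →3  S(add(Z, mul(add(SZ, SZ), SZ)))
  →4  S(mul(add(SZ, SZ), SZ))
  →5  S(mul(S(add(Z, SZ)), SZ))
  →6  S(add(SZ, mul(add(Z, SZ), SZ)))
  →7  S(S(add(Z, mul(add(Z, SZ), SZ))))
  →8  S(S(mul(add(Z, SZ), SZ)))
  →9  S(S(mul(SZ, SZ)))
  →10  S(S(add(SZ, mul(Z, SZ))))
  →11  S(S(S(add(Z, mul(Z, SZ)))))
  →12  S(S(S(mul(Z, SZ))))
  →13  SSSZ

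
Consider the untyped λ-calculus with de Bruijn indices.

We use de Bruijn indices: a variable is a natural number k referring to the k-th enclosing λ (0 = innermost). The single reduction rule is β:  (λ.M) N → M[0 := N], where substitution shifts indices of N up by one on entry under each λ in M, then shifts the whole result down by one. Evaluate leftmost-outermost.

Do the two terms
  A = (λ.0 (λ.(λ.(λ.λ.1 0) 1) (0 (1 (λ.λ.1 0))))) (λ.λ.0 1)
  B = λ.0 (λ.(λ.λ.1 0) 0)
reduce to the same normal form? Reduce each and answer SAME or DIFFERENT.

Term A:
  start: (λ.0 (λ.(λ.(λ.λ.1 0) 1) (0 (1 (λ.λ.1 0))))) (λ.λ.0 1)
  [1] (λ.λ.0 1) (λ.(λ.(λ.λ.1 0) 1) (0 ((λ.λ.0 1) (λ.λ.1 0))))
  [2] λ.0 (λ.(λ.(λ.λ.1 0) 1) (0 ((λ.λ.0 1) (λ.λ.1 0))))
  [3] λ.0 (λ.(λ.λ.1 0) 0)
  [4] λ.0 (λ.λ.1 0)

Term B:
  start: λ.0 (λ.(λ.λ.1 0) 0)
  [1] λ.0 (λ.λ.1 0)

Answer: SAME — A ⇓ λ.0 (λ.λ.1 0), B ⇓ λ.0 (λ.λ.1 0)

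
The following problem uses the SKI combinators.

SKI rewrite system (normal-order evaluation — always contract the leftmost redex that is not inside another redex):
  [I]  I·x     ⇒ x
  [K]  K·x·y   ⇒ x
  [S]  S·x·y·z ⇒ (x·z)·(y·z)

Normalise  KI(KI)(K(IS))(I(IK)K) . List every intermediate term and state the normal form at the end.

Answer: normal form = S  (in 4 steps)

Reduction:
  start: KI(KI)(K(IS))(I(IK)K)
  [1] I(K(IS))(I(IK)K)
  [2] K(IS)(I(IK)K)
  [3] IS
  [4] S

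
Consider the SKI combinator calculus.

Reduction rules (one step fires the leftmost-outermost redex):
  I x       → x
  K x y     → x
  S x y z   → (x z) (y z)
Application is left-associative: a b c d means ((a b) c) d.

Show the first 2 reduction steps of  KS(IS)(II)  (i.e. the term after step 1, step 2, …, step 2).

Answer: after 2 steps: SI

Working:
  start: KS(IS)(II)
  →1  S(II)
  →2  SI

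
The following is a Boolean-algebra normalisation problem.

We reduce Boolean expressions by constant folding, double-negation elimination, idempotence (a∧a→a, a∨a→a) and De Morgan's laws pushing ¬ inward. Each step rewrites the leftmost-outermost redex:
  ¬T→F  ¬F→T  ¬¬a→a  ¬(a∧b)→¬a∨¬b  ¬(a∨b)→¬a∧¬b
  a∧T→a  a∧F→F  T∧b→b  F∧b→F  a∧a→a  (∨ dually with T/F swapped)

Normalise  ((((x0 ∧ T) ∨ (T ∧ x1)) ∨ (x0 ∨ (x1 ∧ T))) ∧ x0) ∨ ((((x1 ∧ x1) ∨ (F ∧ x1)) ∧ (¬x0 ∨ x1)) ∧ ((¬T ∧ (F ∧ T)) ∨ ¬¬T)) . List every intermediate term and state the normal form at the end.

  start: ((((x0 ∧ T) ∨ (T ∧ x1)) ∨ (x0 ∨ (x1 ∧ T))) ∧ x0) ∨ ((((x1 ∧ x1) ∨ (F ∧ x1)) ∧ (¬x0 ∨ x1)) ∧ ((¬T ∧ (F ∧ T)) ∨ ¬¬T))
  →1  (((x0 ∨ (T ∧ x1)) ∨ (x0 ∨ (x1 ∧ T))) ∧ x0) ∨ ((((x1 ∧ x1) ∨ (F ∧ x1)) ∧ (¬x0 ∨ x1)) ∧ ((¬T ∧ (F ∧ T)) ∨ ¬¬T))
  →2  (((x0 ∨ x1) ∨ (x0 ∨ (x1 ∧ T))) ∧ x0) ∨ ((((x1 ∧ x1) ∨ (F ∧ x1)) ∧ (¬x0 ∨ x1)) ∧ ((¬T ∧ (F ∧ T)) ∨ ¬¬T))
  →3  (((x0 ∨ x1) ∨ (x0 ∨ x1)) ∧ x0) ∨ ((((x1 ∧ x1) ∨ (F ∧ x1)) ∧ (¬x0 ∨ x1)) ∧ ((¬T ∧ (F ∧ T)) ∨ ¬¬T))
  →4  ((x0 ∨ x1) ∧ x0) ∨ ((((x1 ∧ x1) ∨ (F ∧ x1)) ∧ (¬x0 ∨ x1)) ∧ ((¬T ∧ (F ∧ T)) ∨ ¬¬T))
  →5  ((x0 ∨ x1) ∧ x0) ∨ (((x1 ∨ (F ∧ x1)) ∧ (¬x0 ∨ x1)) ∧ ((¬T ∧ (F ∧ T)) ∨ ¬¬T))
  →6  ((x0 ∨ x1) ∧ x0) ∨ (((x1 ∨ F) ∧ (¬x0 ∨ x1)) ∧ ((¬T ∧ (F ∧ T)) ∨ ¬¬T))
  →7  ((x0 ∨ x1) ∧ x0) ∨ ((x1 ∧ (¬x0 ∨ x1)) ∧ ((¬T ∧ (F ∧ T)) ∨ ¬¬T))
  →8  ((x0 ∨ x1) ∧ x0) ∨ ((x1 ∧ (¬x0 ∨ x1)) ∧ ((F ∧ (F ∧ T)) ∨ ¬¬T))
  →9  ((x0 ∨ x1) ∧ x0) ∨ ((x1 ∧ (¬x0 ∨ x1)) ∧ (F ∨ ¬¬T))
  →10  ((x0 ∨ x1) ∧ x0) ∨ ((x1 ∧ (¬x0 ∨ x1)) ∧ ¬¬T)
  →11  ((x0 ∨ x1) ∧ x0) ∨ ((x1 ∧ (¬x0 ∨ x1)) ∧ T)
  →12  ((x0 ∨ x1) ∧ x0) ∨ (x1 ∧ (¬x0 ∨ x1))

Answer: normal form = ((x0 ∨ x1) ∧ x0) ∨ (x1 ∧ (¬x0 ∨ x1))  (in 12 steps)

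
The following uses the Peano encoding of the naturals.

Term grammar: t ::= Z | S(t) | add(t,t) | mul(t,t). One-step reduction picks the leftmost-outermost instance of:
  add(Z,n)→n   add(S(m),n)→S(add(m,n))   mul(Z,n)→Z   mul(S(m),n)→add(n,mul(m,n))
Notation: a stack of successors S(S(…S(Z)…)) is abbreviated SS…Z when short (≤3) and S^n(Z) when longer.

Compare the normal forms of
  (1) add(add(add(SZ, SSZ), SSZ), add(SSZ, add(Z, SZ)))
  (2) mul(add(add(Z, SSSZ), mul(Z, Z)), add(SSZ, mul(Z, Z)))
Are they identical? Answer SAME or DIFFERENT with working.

Answer: DIFFERENT — A ⇓ S^8(Z), B ⇓ S^6(Z)

Working:
Term A:
  start: add(add(add(SZ, SSZ), SSZ), add(SSZ, add(Z, SZ)))
  →1  add(add(S(add(Z, SSZ)), SSZ), add(SSZ, add(Z, SZ)))
  →2  add(S(add(add(Z, SSZ), SSZ)), add(SSZ, add(Z, SZ)))
  →3  S(add(add(add(Z, SSZ), SSZ), add(SSZ, add(Z, SZ))))
  →4  S(add(add(SSZ, SSZ), add(SSZ, add(Z, SZ))))
  →5  S(add(S(add(SZ, SSZ)), add(SSZ, add(Z, SZ))))
  →6  S(S(add(add(SZ, SSZ), add(SSZ, add(Z, SZ)))))
  →7  S(S(add(S(add(Z, SSZ)), add(SSZ, add(Z, SZ)))))
  →8  S(S(S(add(add(Z, SSZ), add(SSZ, add(Z, SZ))))))
  →9  S(S(S(add(SSZ, add(SSZ, add(Z, SZ))))))
  →10  S(S(S(S(add(SZ, add(SSZ, add(Z, SZ)))))))
  →11  S(S(S(S(S(add(Z, add(SSZ, add(Z, SZ))))))))
  →12  S(S(S(S(S(add(SSZ, add(Z, SZ)))))))
  →13  S(S(S(S(S(S(add(SZ, add(Z, SZ))))))))
  →14  S(S(S(S(S(S(S(add(Z, add(Z, SZ)))))))))
  →15  S(S(S(S(S(S(S(add(Z, SZ))))))))
  →16  S^8(Z)

Term B:
  start: mul(add(add(Z, SSSZ), mul(Z, Z)), add(SSZ, mul(Z, Z)))
  →1  mul(add(SSSZ, mul(Z, Z)), add(SSZ, mul(Z, Z)))
  →2  mul(S(add(SSZ, mul(Z, Z))), add(SSZ, mul(Z, Z)))
  →3  add(add(SSZ, mul(Z, Z)), mul(add(SSZ, mul(Z, Z)), add(SSZ, mul(Z, Z))))
  →4  add(S(add(SZ, mul(Z, Z))), mul(add(SSZ, mul(Z, Z)), add(SSZ, mul(Z, Z))))
  →5  S(add(add(SZ, mul(Z, Z)), mul(add(SSZ, mul(Z, Z)), add(SSZ, mul(Z, Z)))))
  →6  S(add(S(add(Z, mul(Z, Z))), mul(add(SSZ, mul(Z, Z)), add(SSZ, mul(Z, Z)))))
  →7  S(S(add(add(Z, mul(Z, Z)), mul(add(SSZ, mul(Z, Z)), add(SSZ, mul(Z, Z))))))
  →8  S(S(add(mul(Z, Z), mul(add(SSZ, mul(Z, Z)), add(SSZ, mul(Z, Z))))))
  →9  S(S(add(Z, mul(add(SSZ, mul(Z, Z)), add(SSZ, mul(Z, Z))))))
  →10  S(S(mul(add(SSZ, mul(Z, Z)), add(SSZ, mul(Z, Z)))))
  →11  S(S(mul(S(add(SZ, mul(Z, Z))), add(SSZ, mul(Z, Z)))))
  →12  S(S(add(add(SSZ, mul(Z, Z)), mul(add(SZ, mul(Z, Z)), add(SSZ, mul(Z, Z))))))
  →13  S(S(add(S(add(SZ, mul(Z, Z))), mul(add(SZ, mul(Z, Z)), add(SSZ, mul(Z, Z))))))
  →14  S(S(S(add(add(SZ, mul(Z, Z)), mul(add(SZ, mul(Z, Z)), add(SSZ, mul(Z, Z)))))))
  →15  S(S(S(add(S(add(Z, mul(Z, Z))), mul(add(SZ, mul(Z, Z)), add(SSZ, mul(Z, Z)))))))
  →16  S(S(S(S(add(add(Z, mul(Z, Z)), mul(add(SZ, mul(Z, Z)), add(SSZ, mul(Z, Z))))))))
  →17  S(S(S(S(add(mul(Z, Z), mul(add(SZ, mul(Z, Z)), add(SSZ, mul(Z, Z))))))))
  →18  S(S(S(S(add(Z, mul(add(SZ, mul(Z, Z)), add(SSZ, mul(Z, Z))))))))
  →19  S(S(S(S(mul(add(SZ, mul(Z, Z)), add(SSZ, mul(Z, Z)))))))
  →20  S(S(S(S(mul(S(add(Z, mul(Z, Z))), add(SSZ, mul(Z, Z)))))))
  →21  S(S(S(S(add(add(SSZ, mul(Z, Z)), mul(add(Z, mul(Z, Z)), add(SSZ, mul(Z, Z))))))))
  →22  S(S(S(S(add(S(add(SZ, mul(Z, Z))), mul(add(Z, mul(Z, Z)), add(SSZ, mul(Z, Z))))))))
  →23  S(S(S(S(S(add(add(SZ, mul(Z, Z)), mul(add(Z, mul(Z, Z)), add(SSZ, mul(Z, Z)))))))))
  →24  S(S(S(S(S(add(S(add(Z, mul(Z, Z))), mul(add(Z, mul(Z, Z)), add(SSZ, mul(Z, Z)))))))))
  →25  S(S(S(S(S(S(add(add(Z, mul(Z, Z)), mul(add(Z, mul(Z, Z)), add(SSZ, mul(Z, Z))))))))))
  →26  S(S(S(S(S(S(add(mul(Z, Z), mul(add(Z, mul(Z, Z)), add(SSZ, mul(Z, Z))))))))))
  →27  S(S(S(S(S(S(add(Z, mul(add(Z, mul(Z, Z)), add(SSZ, mul(Z, Z))))))))))
  →28  S(S(S(S(S(S(mul(add(Z, mul(Z, Z)), add(SSZ, mul(Z, Z)))))))))
  →29  S(S(S(S(S(S(mul(mul(Z, Z), add(SSZ, mul(Z, Z)))))))))
  →30  S(S(S(S(S(S(mul(Z, add(SSZ, mul(Z, Z)))))))))
  →31  S^6(Z)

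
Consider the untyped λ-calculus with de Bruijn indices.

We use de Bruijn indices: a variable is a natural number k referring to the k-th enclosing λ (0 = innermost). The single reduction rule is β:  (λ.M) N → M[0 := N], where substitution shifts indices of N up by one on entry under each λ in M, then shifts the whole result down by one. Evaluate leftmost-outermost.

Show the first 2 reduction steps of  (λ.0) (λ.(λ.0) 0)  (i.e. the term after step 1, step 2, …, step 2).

Answer: after 2 steps: λ.0

Working:
  start: (λ.0) (λ.(λ.0) 0)
  step 1: λ.(λ.0) 0
  step 2: λ.0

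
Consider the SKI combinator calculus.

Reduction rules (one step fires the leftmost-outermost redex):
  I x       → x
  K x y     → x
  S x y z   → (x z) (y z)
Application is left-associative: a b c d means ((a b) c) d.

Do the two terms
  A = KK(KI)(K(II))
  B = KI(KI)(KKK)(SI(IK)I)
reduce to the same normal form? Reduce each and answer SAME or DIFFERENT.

Term A:
  start: KK(KI)(K(II))
  step 1: K(K(II))
  step 2: K(KI)

Term B:
  start: KI(KI)(KKK)(SI(IK)I)
  step 1: I(KKK)(SI(IK)I)
  step 2: KKK(SI(IK)I)
  step 3: K(SI(IK)I)
  step 4: K(II(IKI))
  step 5: K(I(IKI))
  step 6: K(IKI)
  step 7: K(KI)

Answer: SAME — A ⇓ K(KI), B ⇓ K(KI)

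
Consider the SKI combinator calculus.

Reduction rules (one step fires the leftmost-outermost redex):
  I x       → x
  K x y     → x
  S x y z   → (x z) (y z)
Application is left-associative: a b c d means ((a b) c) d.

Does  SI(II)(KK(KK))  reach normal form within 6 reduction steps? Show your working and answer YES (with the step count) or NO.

Answer: YES — reaches normal form KK in 6 ≤ 6 steps

Reduction:
  start: SI(II)(KK(KK))
  step 1: I(KK(KK))(II(KK(KK)))
  step 2: KK(KK)(II(KK(KK)))
  step 3: K(II(KK(KK)))
  step 4: K(I(KK(KK)))
  step 5: K(KK(KK))
  step 6: KK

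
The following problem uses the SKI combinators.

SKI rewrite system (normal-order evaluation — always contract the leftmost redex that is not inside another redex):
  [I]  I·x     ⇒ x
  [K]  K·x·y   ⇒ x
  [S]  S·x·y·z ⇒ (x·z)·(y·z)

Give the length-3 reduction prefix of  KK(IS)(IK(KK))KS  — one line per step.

  start: KK(IS)(IK(KK))KS
  [1] K(IK(KK))KS
  [2] IK(KK)S
  [3] K(KK)S

Answer: after 3 steps: K(KK)S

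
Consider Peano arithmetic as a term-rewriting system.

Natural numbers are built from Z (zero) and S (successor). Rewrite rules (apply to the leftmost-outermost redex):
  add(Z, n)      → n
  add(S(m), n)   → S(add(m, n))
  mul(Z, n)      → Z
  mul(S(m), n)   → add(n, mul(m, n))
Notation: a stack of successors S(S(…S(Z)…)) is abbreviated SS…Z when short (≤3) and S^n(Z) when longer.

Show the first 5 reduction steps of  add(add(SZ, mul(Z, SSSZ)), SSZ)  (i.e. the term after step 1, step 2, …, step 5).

Answer: after 5 steps: SSSZ

Derivation:
  start: add(add(SZ, mul(Z, SSSZ)), SSZ)
  step 1: add(S(add(Z, mul(Z, SSSZ))), SSZ)
  step 2: S(add(add(Z, mul(Z, SSSZ)), SSZ))
  step 3: S(add(mul(Z, SSSZ), SSZ))
  step 4: S(add(Z, SSZ))
  step 5: SSSZ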